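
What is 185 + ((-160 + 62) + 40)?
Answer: 127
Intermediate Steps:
185 + ((-160 + 62) + 40) = 185 + (-98 + 40) = 185 - 58 = 127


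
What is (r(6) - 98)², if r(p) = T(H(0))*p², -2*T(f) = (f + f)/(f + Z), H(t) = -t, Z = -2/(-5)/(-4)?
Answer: 9604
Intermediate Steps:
Z = -⅒ (Z = -2*(-⅕)*(-¼) = (⅖)*(-¼) = -⅒ ≈ -0.10000)
T(f) = -f/(-⅒ + f) (T(f) = -(f + f)/(2*(f - ⅒)) = -2*f/(2*(-⅒ + f)) = -f/(-⅒ + f))
r(p) = 0 (r(p) = (-10*(-1*0)/(-1 + 10*(-1*0)))*p² = (-10*0/(-1 + 10*0))*p² = (-10*0/(-1 + 0))*p² = (-10*0/(-1))*p² = (-10*0*(-1))*p² = 0*p² = 0)
(r(6) - 98)² = (0 - 98)² = (-98)² = 9604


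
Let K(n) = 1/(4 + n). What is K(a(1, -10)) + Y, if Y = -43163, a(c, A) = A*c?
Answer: -258979/6 ≈ -43163.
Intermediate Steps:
K(a(1, -10)) + Y = 1/(4 - 10*1) - 43163 = 1/(4 - 10) - 43163 = 1/(-6) - 43163 = -1/6 - 43163 = -258979/6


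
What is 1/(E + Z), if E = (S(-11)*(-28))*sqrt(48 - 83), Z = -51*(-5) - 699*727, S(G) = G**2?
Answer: I/(2*(-253959*I + 1694*sqrt(35))) ≈ -1.9658e-6 + 7.7574e-8*I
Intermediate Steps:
Z = -507918 (Z = 255 - 508173 = -507918)
E = -3388*I*sqrt(35) (E = ((-11)**2*(-28))*sqrt(48 - 83) = (121*(-28))*sqrt(-35) = -3388*I*sqrt(35) ≈ -20044.0*I)
1/(E + Z) = 1/(-3388*I*sqrt(35) - 507918) = 1/(-507918 - 3388*I*sqrt(35))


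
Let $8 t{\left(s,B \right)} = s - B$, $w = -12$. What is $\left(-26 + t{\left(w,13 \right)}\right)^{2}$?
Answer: $\frac{54289}{64} \approx 848.27$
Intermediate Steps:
$t{\left(s,B \right)} = - \frac{B}{8} + \frac{s}{8}$ ($t{\left(s,B \right)} = \frac{s - B}{8} = - \frac{B}{8} + \frac{s}{8}$)
$\left(-26 + t{\left(w,13 \right)}\right)^{2} = \left(-26 + \left(\left(- \frac{1}{8}\right) 13 + \frac{1}{8} \left(-12\right)\right)\right)^{2} = \left(-26 - \frac{25}{8}\right)^{2} = \left(- \frac{233}{8}\right)^{2} = \frac{54289}{64}$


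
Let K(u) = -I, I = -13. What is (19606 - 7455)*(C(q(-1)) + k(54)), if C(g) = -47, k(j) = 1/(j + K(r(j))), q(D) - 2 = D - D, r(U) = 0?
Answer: -38251348/67 ≈ -5.7092e+5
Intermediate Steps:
K(u) = 13 (K(u) = -1*(-13) = 13)
q(D) = 2 (q(D) = 2 + (D - D) = 2 + 0 = 2)
k(j) = 1/(13 + j) (k(j) = 1/(j + 13) = 1/(13 + j))
(19606 - 7455)*(C(q(-1)) + k(54)) = (19606 - 7455)*(-47 + 1/(13 + 54)) = 12151*(-47 + 1/67) = 12151*(-3148/67) = -38251348/67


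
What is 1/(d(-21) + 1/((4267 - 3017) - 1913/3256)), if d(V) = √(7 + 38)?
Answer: -13245691272/744719922179069 + 49647995518707*√5/744719922179069 ≈ 0.14905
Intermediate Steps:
d(V) = 3*√5 (d(V) = √45 = 3*√5)
1/(d(-21) + 1/((4267 - 3017) - 1913/3256)) = 1/(3*√5 + 1/((4267 - 3017) - 1913/3256)) = 1/(3*√5 + 1/(1250 - 1913*1/3256)) = 1/(3*√5 + 1/(1250 - 1913/3256)) = 1/(3*√5 + 1/(4068087/3256)) = 1/(3*√5 + 3256/4068087) = 1/(3256/4068087 + 3*√5)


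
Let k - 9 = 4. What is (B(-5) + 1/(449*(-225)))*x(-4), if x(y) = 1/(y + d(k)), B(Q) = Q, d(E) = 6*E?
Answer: -252563/3737925 ≈ -0.067568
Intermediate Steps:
k = 13 (k = 9 + 4 = 13)
x(y) = 1/(78 + y) (x(y) = 1/(y + 6*13) = 1/(y + 78) = 1/(78 + y))
(B(-5) + 1/(449*(-225)))*x(-4) = (-5 + 1/(449*(-225)))/(78 - 4) = (-5 + (1/449)*(-1/225))/74 = (-5 - 1/101025)*(1/74) = -505126/101025*1/74 = -252563/3737925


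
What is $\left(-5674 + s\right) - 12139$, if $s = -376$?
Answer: $-18189$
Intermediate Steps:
$\left(-5674 + s\right) - 12139 = \left(-5674 - 376\right) - 12139 = -6050 - 12139 = -18189$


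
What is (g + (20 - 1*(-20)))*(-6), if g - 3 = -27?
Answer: -96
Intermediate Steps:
g = -24 (g = 3 - 27 = -24)
(g + (20 - 1*(-20)))*(-6) = (-24 + (20 - 1*(-20)))*(-6) = (-24 + (20 + 20))*(-6) = (-24 + 40)*(-6) = 16*(-6) = -96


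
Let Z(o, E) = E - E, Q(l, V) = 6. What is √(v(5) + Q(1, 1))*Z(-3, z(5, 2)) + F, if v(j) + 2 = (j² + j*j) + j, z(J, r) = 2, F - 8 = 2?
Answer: 10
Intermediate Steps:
F = 10 (F = 8 + 2 = 10)
Z(o, E) = 0
v(j) = -2 + j + 2*j² (v(j) = -2 + ((j² + j*j) + j) = -2 + ((j² + j²) + j) = -2 + (2*j² + j) = -2 + (j + 2*j²) = -2 + j + 2*j²)
√(v(5) + Q(1, 1))*Z(-3, z(5, 2)) + F = √((-2 + 5 + 2*5²) + 6)*0 + 10 = √((-2 + 5 + 2*25) + 6)*0 + 10 = √((-2 + 5 + 50) + 6)*0 + 10 = √(53 + 6)*0 + 10 = √59*0 + 10 = 0 + 10 = 10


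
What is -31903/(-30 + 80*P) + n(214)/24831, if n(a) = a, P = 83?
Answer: -790768853/164132910 ≈ -4.8179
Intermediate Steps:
-31903/(-30 + 80*P) + n(214)/24831 = -31903/(-30 + 80*83) + 214/24831 = -31903/(-30 + 6640) + 214*(1/24831) = -31903/6610 + 214/24831 = -790768853/164132910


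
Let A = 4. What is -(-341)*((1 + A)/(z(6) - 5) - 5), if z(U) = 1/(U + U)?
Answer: -121055/59 ≈ -2051.8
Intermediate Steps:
z(U) = 1/(2*U)
-(-341)*((1 + A)/(z(6) - 5) - 5) = -(-341)*((1 + 4)/((½)/6 - 5) - 5) = -(-341)*(5/((½)*(⅙) - 5) - 5) = -(-341)*(5/(1/12 - 5) - 5) = -(-341)*(5/(-59/12) - 5) = -(-341)*(5*(-12/59) - 5) = -(-341)*(-60/59 - 5) = -(-341)*(-355)/59 = -341*355/59 = -121055/59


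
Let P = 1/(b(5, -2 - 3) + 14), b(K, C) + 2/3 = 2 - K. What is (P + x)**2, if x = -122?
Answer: 14280841/961 ≈ 14860.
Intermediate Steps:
b(K, C) = 4/3 - K (b(K, C) = -2/3 + (2 - K) = 4/3 - K)
P = 3/31 (P = 1/((4/3 - 1*5) + 14) = 1/((4/3 - 5) + 14) = 1/(-11/3 + 14) = 1/(31/3) = 3/31 ≈ 0.096774)
(P + x)**2 = (3/31 - 122)**2 = (-3779/31)**2 = 14280841/961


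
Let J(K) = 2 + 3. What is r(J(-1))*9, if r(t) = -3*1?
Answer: -27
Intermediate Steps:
J(K) = 5
r(t) = -3
r(J(-1))*9 = -3*9 = -27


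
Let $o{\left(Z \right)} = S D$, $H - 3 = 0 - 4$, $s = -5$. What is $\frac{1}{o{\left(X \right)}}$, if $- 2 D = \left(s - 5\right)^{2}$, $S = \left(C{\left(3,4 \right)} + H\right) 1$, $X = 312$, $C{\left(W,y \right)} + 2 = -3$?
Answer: $\frac{1}{300} \approx 0.0033333$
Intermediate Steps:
$C{\left(W,y \right)} = -5$ ($C{\left(W,y \right)} = -2 - 3 = -5$)
$H = -1$ ($H = 3 + \left(0 - 4\right) = 3 - 4 = -1$)
$S = -6$ ($S = \left(-5 - 1\right) 1 = \left(-6\right) 1 = -6$)
$D = -50$ ($D = - \frac{\left(-5 - 5\right)^{2}}{2} = - \frac{\left(-10\right)^{2}}{2} = \left(- \frac{1}{2}\right) 100 = -50$)
$o{\left(Z \right)} = 300$ ($o{\left(Z \right)} = \left(-6\right) \left(-50\right) = 300$)
$\frac{1}{o{\left(X \right)}} = \frac{1}{300}$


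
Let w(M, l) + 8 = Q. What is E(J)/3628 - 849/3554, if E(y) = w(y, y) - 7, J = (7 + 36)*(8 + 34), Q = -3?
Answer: -393018/1611739 ≈ -0.24385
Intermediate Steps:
w(M, l) = -11 (w(M, l) = -8 - 3 = -11)
J = 1806 (J = 43*42 = 1806)
E(y) = -18 (E(y) = -11 - 7 = -18)
E(J)/3628 - 849/3554 = -18/3628 - 849/3554 = -18*1/3628 - 849*1/3554 = -9/1814 - 849/3554 = -393018/1611739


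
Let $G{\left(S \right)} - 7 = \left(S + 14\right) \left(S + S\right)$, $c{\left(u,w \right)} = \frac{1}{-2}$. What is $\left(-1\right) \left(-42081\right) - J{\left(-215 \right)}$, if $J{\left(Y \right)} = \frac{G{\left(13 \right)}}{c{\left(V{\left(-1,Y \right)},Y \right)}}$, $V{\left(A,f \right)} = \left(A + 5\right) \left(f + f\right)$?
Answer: $43499$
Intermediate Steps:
$V{\left(A,f \right)} = 2 f \left(5 + A\right)$ ($V{\left(A,f \right)} = \left(5 + A\right) 2 f = 2 f \left(5 + A\right)$)
$c{\left(u,w \right)} = - \frac{1}{2}$
$G{\left(S \right)} = 7 + 2 S \left(14 + S\right)$ ($G{\left(S \right)} = 7 + \left(S + 14\right) \left(S + S\right) = 7 + \left(14 + S\right) 2 S = 7 + 2 S \left(14 + S\right)$)
$J{\left(Y \right)} = -1418$ ($J{\left(Y \right)} = \frac{7 + 2 \cdot 13^{2} + 28 \cdot 13}{- \frac{1}{2}} = \left(7 + 2 \cdot 169 + 364\right) \left(-2\right) = \left(7 + 338 + 364\right) \left(-2\right) = 709 \left(-2\right) = -1418$)
$\left(-1\right) \left(-42081\right) - J{\left(-215 \right)} = \left(-1\right) \left(-42081\right) - -1418 = 42081 + 1418 = 43499$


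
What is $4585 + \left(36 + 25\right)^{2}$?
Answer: $8306$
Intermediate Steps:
$4585 + \left(36 + 25\right)^{2} = 4585 + 61^{2} = 4585 + 3721 = 8306$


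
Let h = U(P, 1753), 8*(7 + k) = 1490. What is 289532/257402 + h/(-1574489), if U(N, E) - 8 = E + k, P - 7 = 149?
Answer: 910731049835/810553235156 ≈ 1.1236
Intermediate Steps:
k = 717/4 (k = -7 + (1/8)*1490 = -7 + 745/4 = 717/4 ≈ 179.25)
P = 156 (P = 7 + 149 = 156)
U(N, E) = 749/4 + E (U(N, E) = 8 + (E + 717/4) = 8 + (717/4 + E) = 749/4 + E)
h = 7761/4 (h = 749/4 + 1753 = 7761/4 ≈ 1940.3)
289532/257402 + h/(-1574489) = 289532/257402 + (7761/4)/(-1574489) = 289532*(1/257402) + (7761/4)*(-1/1574489) = 144766/128701 - 7761/6297956 = 910731049835/810553235156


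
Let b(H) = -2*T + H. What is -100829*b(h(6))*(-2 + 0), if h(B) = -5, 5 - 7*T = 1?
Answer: -8671294/7 ≈ -1.2388e+6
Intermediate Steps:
T = 4/7 (T = 5/7 - ⅐*1 = 5/7 - ⅐ = 4/7 ≈ 0.57143)
b(H) = -8/7 + H (b(H) = -2*4/7 + H = -8/7 + H)
-100829*b(h(6))*(-2 + 0) = -100829*(-8/7 - 5)*(-2 + 0) = -(-4335647)*(-2)/7 = -100829*86/7 = -8671294/7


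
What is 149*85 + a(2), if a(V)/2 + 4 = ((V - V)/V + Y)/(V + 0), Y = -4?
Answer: 12653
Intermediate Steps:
a(V) = -8 - 8/V (a(V) = -8 + 2*(((V - V)/V - 4)/(V + 0)) = -8 + 2*((0/V - 4)/V) = -8 + 2*((0 - 4)/V) = -8 + 2*(-4/V) = -8 - 8/V)
149*85 + a(2) = 149*85 + (-8 - 8/2) = 12665 + (-8 - 8*½) = 12665 + (-8 - 4) = 12665 - 12 = 12653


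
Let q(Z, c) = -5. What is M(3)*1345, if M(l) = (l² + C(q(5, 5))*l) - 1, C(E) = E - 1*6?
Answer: -33625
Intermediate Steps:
C(E) = -6 + E (C(E) = E - 6 = -6 + E)
M(l) = -1 + l² - 11*l (M(l) = (l² + (-6 - 5)*l) - 1 = (l² - 11*l) - 1 = -1 + l² - 11*l)
M(3)*1345 = (-1 + 3² - 11*3)*1345 = (-1 + 9 - 33)*1345 = -25*1345 = -33625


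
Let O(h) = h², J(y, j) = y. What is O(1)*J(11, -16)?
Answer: 11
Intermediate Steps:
O(1)*J(11, -16) = 1²*11 = 1*11 = 11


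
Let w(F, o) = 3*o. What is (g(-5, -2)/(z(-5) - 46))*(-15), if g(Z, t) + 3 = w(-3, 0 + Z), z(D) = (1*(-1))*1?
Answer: -270/47 ≈ -5.7447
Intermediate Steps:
z(D) = -1 (z(D) = -1*1 = -1)
g(Z, t) = -3 + 3*Z (g(Z, t) = -3 + 3*(0 + Z) = -3 + 3*Z)
(g(-5, -2)/(z(-5) - 46))*(-15) = ((-3 + 3*(-5))/(-1 - 46))*(-15) = ((-3 - 15)/(-47))*(-15) = -18*(-1/47)*(-15) = (18/47)*(-15) = -270/47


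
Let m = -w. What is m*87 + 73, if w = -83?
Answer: 7294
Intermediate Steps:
m = 83 (m = -1*(-83) = 83)
m*87 + 73 = 83*87 + 73 = 7221 + 73 = 7294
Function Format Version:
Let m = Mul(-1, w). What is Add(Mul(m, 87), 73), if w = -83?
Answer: 7294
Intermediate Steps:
m = 83 (m = Mul(-1, -83) = 83)
Add(Mul(m, 87), 73) = Add(Mul(83, 87), 73) = Add(7221, 73) = 7294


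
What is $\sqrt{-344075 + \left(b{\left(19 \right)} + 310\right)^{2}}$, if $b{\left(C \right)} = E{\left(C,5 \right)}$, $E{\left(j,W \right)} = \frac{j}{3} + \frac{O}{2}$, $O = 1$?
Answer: $\frac{i \sqrt{8772899}}{6} \approx 493.65 i$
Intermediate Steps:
$E{\left(j,W \right)} = \frac{1}{2} + \frac{j}{3}$ ($E{\left(j,W \right)} = \frac{j}{3} + 1 \cdot \frac{1}{2} = j \frac{1}{3} + 1 \cdot \frac{1}{2} = \frac{j}{3} + \frac{1}{2} = \frac{1}{2} + \frac{j}{3}$)
$b{\left(C \right)} = \frac{1}{2} + \frac{C}{3}$
$\sqrt{-344075 + \left(b{\left(19 \right)} + 310\right)^{2}} = \sqrt{-344075 + \left(\left(\frac{1}{2} + \frac{1}{3} \cdot 19\right) + 310\right)^{2}} = \sqrt{-344075 + \left(\left(\frac{1}{2} + \frac{19}{3}\right) + 310\right)^{2}} = \sqrt{-344075 + \left(\frac{41}{6} + 310\right)^{2}} = \sqrt{-344075 + \left(\frac{1901}{6}\right)^{2}} = \sqrt{-344075 + \frac{3613801}{36}} = \sqrt{- \frac{8772899}{36}} = \frac{i \sqrt{8772899}}{6}$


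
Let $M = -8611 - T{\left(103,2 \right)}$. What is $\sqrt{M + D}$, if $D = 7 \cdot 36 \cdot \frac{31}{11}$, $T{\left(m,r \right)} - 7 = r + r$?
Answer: $\frac{3 i \sqrt{106370}}{11} \approx 88.948 i$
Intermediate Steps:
$T{\left(m,r \right)} = 7 + 2 r$ ($T{\left(m,r \right)} = 7 + \left(r + r\right) = 7 + 2 r$)
$M = -8622$ ($M = -8611 - \left(7 + 2 \cdot 2\right) = -8611 - \left(7 + 4\right) = -8611 - 11 = -8622$)
$D = \frac{7812}{11}$ ($D = 252 \cdot 31 \cdot \frac{1}{11} = 252 \cdot \frac{31}{11} = \frac{7812}{11} \approx 710.18$)
$\sqrt{M + D} = \sqrt{-8622 + \frac{7812}{11}} = \sqrt{- \frac{87030}{11}} = \frac{3 i \sqrt{106370}}{11}$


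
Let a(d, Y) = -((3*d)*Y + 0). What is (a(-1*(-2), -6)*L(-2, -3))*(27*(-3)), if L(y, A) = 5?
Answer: -14580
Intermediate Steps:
a(d, Y) = -3*Y*d (a(d, Y) = -(3*Y*d + 0) = -3*Y*d)
(a(-1*(-2), -6)*L(-2, -3))*(27*(-3)) = (-3*(-6)*(-1*(-2))*5)*(27*(-3)) = (-3*(-6)*2*5)*(-81) = (36*5)*(-81) = 180*(-81) = -14580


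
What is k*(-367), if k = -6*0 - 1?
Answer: 367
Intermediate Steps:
k = -1 (k = 0 - 1 = -1)
k*(-367) = -1*(-367) = 367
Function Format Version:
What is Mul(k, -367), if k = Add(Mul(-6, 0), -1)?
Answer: 367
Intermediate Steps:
k = -1 (k = Add(0, -1) = -1)
Mul(k, -367) = Mul(-1, -367) = 367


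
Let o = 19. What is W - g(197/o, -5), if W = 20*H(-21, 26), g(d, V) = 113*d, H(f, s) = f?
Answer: -30241/19 ≈ -1591.6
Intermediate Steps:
W = -420 (W = 20*(-21) = -420)
W - g(197/o, -5) = -420 - 113*197/19 = -420 - 1*22261/19 = -420 - 22261/19 = -30241/19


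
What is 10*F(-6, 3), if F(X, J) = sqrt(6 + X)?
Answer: 0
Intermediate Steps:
10*F(-6, 3) = 10*sqrt(6 - 6) = 10*sqrt(0) = 10*0 = 0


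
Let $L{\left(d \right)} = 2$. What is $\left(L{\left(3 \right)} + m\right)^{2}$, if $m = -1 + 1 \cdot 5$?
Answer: $36$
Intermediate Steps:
$m = 4$ ($m = -1 + 5 = 4$)
$\left(L{\left(3 \right)} + m\right)^{2} = \left(2 + 4\right)^{2} = 6^{2} = 36$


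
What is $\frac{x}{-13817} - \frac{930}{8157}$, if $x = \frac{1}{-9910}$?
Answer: $- \frac{42447202981}{372303071930} \approx -0.11401$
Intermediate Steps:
$x = - \frac{1}{9910} \approx -0.00010091$
$\frac{x}{-13817} - \frac{930}{8157} = - \frac{1}{9910 \left(-13817\right)} - \frac{930}{8157} = \left(- \frac{1}{9910}\right) \left(- \frac{1}{13817}\right) - \frac{310}{2719} = \frac{1}{136926470} - \frac{310}{2719} = - \frac{42447202981}{372303071930}$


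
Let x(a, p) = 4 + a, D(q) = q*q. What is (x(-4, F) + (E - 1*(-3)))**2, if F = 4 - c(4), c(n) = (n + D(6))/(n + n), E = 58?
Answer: 3721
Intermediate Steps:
D(q) = q**2
c(n) = (36 + n)/(2*n) (c(n) = (n + 6**2)/(n + n) = (n + 36)/((2*n)) = (36 + n)*(1/(2*n)) = (36 + n)/(2*n))
F = -1 (F = 4 - (36 + 4)/(2*4) = 4 - 40/(2*4) = 4 - 1*5 = 4 - 5 = -1)
(x(-4, F) + (E - 1*(-3)))**2 = ((4 - 4) + (58 - 1*(-3)))**2 = (0 + (58 + 3))**2 = (0 + 61)**2 = 61**2 = 3721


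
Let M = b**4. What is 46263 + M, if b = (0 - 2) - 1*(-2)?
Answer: 46263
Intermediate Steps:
b = 0 (b = -2 + 2 = 0)
M = 0 (M = 0**4 = 0)
46263 + M = 46263 + 0 = 46263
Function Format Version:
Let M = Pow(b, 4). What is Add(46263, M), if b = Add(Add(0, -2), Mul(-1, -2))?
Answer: 46263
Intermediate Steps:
b = 0 (b = Add(-2, 2) = 0)
M = 0 (M = Pow(0, 4) = 0)
Add(46263, M) = Add(46263, 0) = 46263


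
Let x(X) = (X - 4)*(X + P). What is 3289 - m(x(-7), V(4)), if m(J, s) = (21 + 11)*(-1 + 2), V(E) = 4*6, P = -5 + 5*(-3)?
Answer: 3257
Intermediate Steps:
P = -20 (P = -5 - 15 = -20)
V(E) = 24
x(X) = (-20 + X)*(-4 + X) (x(X) = (X - 4)*(X - 20) = (-4 + X)*(-20 + X) = (-20 + X)*(-4 + X))
m(J, s) = 32 (m(J, s) = 32*1 = 32)
3289 - m(x(-7), V(4)) = 3289 - 1*32 = 3289 - 32 = 3257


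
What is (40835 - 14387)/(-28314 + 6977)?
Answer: -1392/1123 ≈ -1.2395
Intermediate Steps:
(40835 - 14387)/(-28314 + 6977) = 26448/(-21337) = 26448*(-1/21337) = -1392/1123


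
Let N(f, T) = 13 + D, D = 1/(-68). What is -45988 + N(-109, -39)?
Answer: -3126301/68 ≈ -45975.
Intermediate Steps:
D = -1/68 ≈ -0.014706
N(f, T) = 883/68 (N(f, T) = 13 - 1/68 = 883/68)
-45988 + N(-109, -39) = -45988 + 883/68 = -3126301/68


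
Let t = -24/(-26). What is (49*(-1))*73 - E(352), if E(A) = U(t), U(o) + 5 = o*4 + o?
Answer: -46496/13 ≈ -3576.6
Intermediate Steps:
t = 12/13 (t = -24*(-1/26) = 12/13 ≈ 0.92308)
U(o) = -5 + 5*o (U(o) = -5 + (o*4 + o) = -5 + (4*o + o) = -5 + 5*o)
E(A) = -5/13 (E(A) = -5 + 5*(12/13) = -5 + 60/13 = -5/13)
(49*(-1))*73 - E(352) = (49*(-1))*73 - 1*(-5/13) = -49*73 + 5/13 = -3577 + 5/13 = -46496/13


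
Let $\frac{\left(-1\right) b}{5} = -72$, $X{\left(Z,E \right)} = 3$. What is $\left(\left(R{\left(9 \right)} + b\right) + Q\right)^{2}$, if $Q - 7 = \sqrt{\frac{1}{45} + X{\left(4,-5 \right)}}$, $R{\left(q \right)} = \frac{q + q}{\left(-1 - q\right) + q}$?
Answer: $\frac{5481181}{45} + \frac{1396 \sqrt{170}}{15} \approx 1.2302 \cdot 10^{5}$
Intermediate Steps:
$b = 360$ ($b = \left(-5\right) \left(-72\right) = 360$)
$R{\left(q \right)} = - 2 q$ ($R{\left(q \right)} = \frac{2 q}{-1} = 2 q \left(-1\right) = - 2 q$)
$Q = 7 + \frac{2 \sqrt{170}}{15}$ ($Q = 7 + \sqrt{\frac{1}{45} + 3} = 7 + \sqrt{\frac{136}{45}} = 7 + \frac{2 \sqrt{170}}{15} \approx 8.7384$)
$\left(\left(R{\left(9 \right)} + b\right) + Q\right)^{2} = \left(\left(\left(-2\right) 9 + 360\right) + \left(7 + \frac{2 \sqrt{170}}{15}\right)\right)^{2} = \left(\left(-18 + 360\right) + \left(7 + \frac{2 \sqrt{170}}{15}\right)\right)^{2} = \left(342 + \left(7 + \frac{2 \sqrt{170}}{15}\right)\right)^{2} = \left(349 + \frac{2 \sqrt{170}}{15}\right)^{2}$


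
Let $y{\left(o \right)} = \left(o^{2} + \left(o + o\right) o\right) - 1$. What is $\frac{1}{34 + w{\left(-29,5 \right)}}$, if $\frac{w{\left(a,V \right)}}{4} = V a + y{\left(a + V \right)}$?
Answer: $\frac{1}{6362} \approx 0.00015718$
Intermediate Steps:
$y{\left(o \right)} = -1 + 3 o^{2}$ ($y{\left(o \right)} = \left(o^{2} + 2 o o\right) - 1 = \left(o^{2} + 2 o^{2}\right) - 1 = 3 o^{2} - 1 = -1 + 3 o^{2}$)
$w{\left(a,V \right)} = -4 + 12 \left(V + a\right)^{2} + 4 V a$ ($w{\left(a,V \right)} = 4 \left(V a + \left(-1 + 3 \left(a + V\right)^{2}\right)\right) = 4 \left(V a + \left(-1 + 3 \left(V + a\right)^{2}\right)\right) = 4 \left(-1 + 3 \left(V + a\right)^{2} + V a\right) = -4 + 12 \left(V + a\right)^{2} + 4 V a$)
$\frac{1}{34 + w{\left(-29,5 \right)}} = \frac{1}{34 + \left(-4 + 12 \left(5 - 29\right)^{2} + 4 \cdot 5 \left(-29\right)\right)} = \frac{1}{34 - \left(584 - 6912\right)} = \frac{1}{34 - -6328} = \frac{1}{34 + 6328} = \frac{1}{6362}$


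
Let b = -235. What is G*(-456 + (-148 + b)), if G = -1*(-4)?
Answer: -3356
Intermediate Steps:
G = 4
G*(-456 + (-148 + b)) = 4*(-456 + (-148 - 235)) = 4*(-456 - 383) = 4*(-839) = -3356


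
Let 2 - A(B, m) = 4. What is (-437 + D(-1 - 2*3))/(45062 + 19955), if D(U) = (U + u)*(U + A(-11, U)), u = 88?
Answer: -1166/65017 ≈ -0.017934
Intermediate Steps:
A(B, m) = -2 (A(B, m) = 2 - 1*4 = 2 - 4 = -2)
D(U) = (-2 + U)*(88 + U) (D(U) = (U + 88)*(U - 2) = (88 + U)*(-2 + U) = (-2 + U)*(88 + U))
(-437 + D(-1 - 2*3))/(45062 + 19955) = (-437 + (-176 + (-1 - 2*3)² + 86*(-1 - 2*3)))/(45062 + 19955) = (-437 + (-176 + (-1 - 6)² + 86*(-1 - 6)))/65017 = (-437 + (-176 + (-7)² + 86*(-7)))*(1/65017) = (-437 + (-176 + 49 - 602))*(1/65017) = (-437 - 729)*(1/65017) = -1166*1/65017 = -1166/65017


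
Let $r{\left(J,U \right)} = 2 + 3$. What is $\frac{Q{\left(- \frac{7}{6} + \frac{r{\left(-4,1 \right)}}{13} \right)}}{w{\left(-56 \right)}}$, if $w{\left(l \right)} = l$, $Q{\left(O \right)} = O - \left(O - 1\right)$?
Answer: $- \frac{1}{56} \approx -0.017857$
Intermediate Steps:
$r{\left(J,U \right)} = 5$
$Q{\left(O \right)} = 1$ ($Q{\left(O \right)} = O - \left(-1 + O\right) = 1$)
$\frac{Q{\left(- \frac{7}{6} + \frac{r{\left(-4,1 \right)}}{13} \right)}}{w{\left(-56 \right)}} = 1 \frac{1}{-56} = 1 \left(- \frac{1}{56}\right) = - \frac{1}{56}$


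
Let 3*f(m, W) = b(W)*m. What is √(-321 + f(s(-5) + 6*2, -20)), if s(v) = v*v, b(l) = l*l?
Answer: √41511/3 ≈ 67.914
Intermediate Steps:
b(l) = l²
s(v) = v²
f(m, W) = m*W²/3 (f(m, W) = (W²*m)/3 = (m*W²)/3 = m*W²/3)
√(-321 + f(s(-5) + 6*2, -20)) = √(-321 + (⅓)*((-5)² + 6*2)*(-20)²) = √(-321 + (⅓)*(25 + 12)*400) = √(-321 + (⅓)*37*400) = √(-321 + 14800/3) = √(13837/3) = √41511/3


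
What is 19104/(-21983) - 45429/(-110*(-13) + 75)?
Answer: -1027417227/33084415 ≈ -31.054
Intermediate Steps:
19104/(-21983) - 45429/(-110*(-13) + 75) = 19104*(-1/21983) - 45429/(1430 + 75) = -19104/21983 - 45429/1505 = -1027417227/33084415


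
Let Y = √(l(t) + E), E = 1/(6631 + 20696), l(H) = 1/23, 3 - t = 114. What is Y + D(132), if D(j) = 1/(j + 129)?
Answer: 1/261 + 5*√687601974/628521 ≈ 0.21243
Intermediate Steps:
t = -111 (t = 3 - 1*114 = 3 - 114 = -111)
l(H) = 1/23
D(j) = 1/(129 + j)
E = 1/27327 ≈ 3.6594e-5
Y = 5*√687601974/628521 (Y = √(1/23 + 1/27327) = √(27350/628521) = 5*√687601974/628521 ≈ 0.20860)
Y + D(132) = 5*√687601974/628521 + 1/(129 + 132) = 5*√687601974/628521 + 1/261 = 1/261 + 5*√687601974/628521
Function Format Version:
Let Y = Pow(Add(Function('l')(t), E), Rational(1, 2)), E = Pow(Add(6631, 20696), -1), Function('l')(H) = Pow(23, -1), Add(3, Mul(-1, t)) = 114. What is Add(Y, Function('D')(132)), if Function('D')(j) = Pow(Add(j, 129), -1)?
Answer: Add(Rational(1, 261), Mul(Rational(5, 628521), Pow(687601974, Rational(1, 2)))) ≈ 0.21243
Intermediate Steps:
t = -111 (t = Add(3, Mul(-1, 114)) = Add(3, -114) = -111)
Function('l')(H) = Rational(1, 23)
Function('D')(j) = Pow(Add(129, j), -1)
E = Rational(1, 27327) (E = Pow(27327, -1) = Rational(1, 27327) ≈ 3.6594e-5)
Y = Mul(Rational(5, 628521), Pow(687601974, Rational(1, 2))) (Y = Pow(Add(Rational(1, 23), Rational(1, 27327)), Rational(1, 2)) = Pow(Rational(27350, 628521), Rational(1, 2)) = Mul(Rational(5, 628521), Pow(687601974, Rational(1, 2))) ≈ 0.20860)
Add(Y, Function('D')(132)) = Add(Mul(Rational(5, 628521), Pow(687601974, Rational(1, 2))), Pow(Add(129, 132), -1)) = Add(Mul(Rational(5, 628521), Pow(687601974, Rational(1, 2))), Pow(261, -1)) = Add(Mul(Rational(5, 628521), Pow(687601974, Rational(1, 2))), Rational(1, 261)) = Add(Rational(1, 261), Mul(Rational(5, 628521), Pow(687601974, Rational(1, 2))))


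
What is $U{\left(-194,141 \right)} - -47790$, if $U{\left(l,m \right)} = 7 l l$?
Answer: $311242$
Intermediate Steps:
$U{\left(l,m \right)} = 7 l^{2}$
$U{\left(-194,141 \right)} - -47790 = 7 \left(-194\right)^{2} - -47790 = 7 \cdot 37636 + 47790 = 263452 + 47790 = 311242$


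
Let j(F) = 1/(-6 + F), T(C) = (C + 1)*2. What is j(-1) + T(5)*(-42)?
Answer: -3529/7 ≈ -504.14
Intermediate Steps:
T(C) = 2 + 2*C (T(C) = (1 + C)*2 = 2 + 2*C)
j(-1) + T(5)*(-42) = 1/(-6 - 1) + (2 + 2*5)*(-42) = 1/(-7) + (2 + 10)*(-42) = -⅐ + 12*(-42) = -⅐ - 504 = -3529/7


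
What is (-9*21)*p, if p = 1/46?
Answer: -189/46 ≈ -4.1087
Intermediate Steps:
p = 1/46 ≈ 0.021739
(-9*21)*p = -9*21*(1/46) = -189*1/46 = -189/46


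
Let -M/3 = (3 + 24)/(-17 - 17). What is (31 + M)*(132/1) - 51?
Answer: 74043/17 ≈ 4355.5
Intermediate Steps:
M = 81/34 (M = -3*(3 + 24)/(-17 - 17) = -81/(-34) = -81*(-1)/34 = -3*(-27/34) = 81/34 ≈ 2.3824)
(31 + M)*(132/1) - 51 = (31 + 81/34)*(132/1) - 51 = 1135*(132*1)/34 - 51 = (1135/34)*132 - 51 = 74910/17 - 51 = 74043/17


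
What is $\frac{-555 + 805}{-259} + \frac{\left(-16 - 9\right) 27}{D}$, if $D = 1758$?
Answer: $- \frac{204775}{151774} \approx -1.3492$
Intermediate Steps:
$\frac{-555 + 805}{-259} + \frac{\left(-16 - 9\right) 27}{D} = \frac{-555 + 805}{-259} + \frac{\left(-16 - 9\right) 27}{1758} = 250 \left(- \frac{1}{259}\right) + \left(-25\right) 27 \cdot \frac{1}{1758} = - \frac{250}{259} - \frac{225}{586} = - \frac{204775}{151774}$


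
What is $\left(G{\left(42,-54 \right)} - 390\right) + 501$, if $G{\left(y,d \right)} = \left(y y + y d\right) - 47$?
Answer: $-440$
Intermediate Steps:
$G{\left(y,d \right)} = -47 + y^{2} + d y$ ($G{\left(y,d \right)} = \left(y^{2} + d y\right) - 47 = -47 + y^{2} + d y$)
$\left(G{\left(42,-54 \right)} - 390\right) + 501 = \left(\left(-47 + 42^{2} - 2268\right) - 390\right) + 501 = \left(\left(-47 + 1764 - 2268\right) - 390\right) + 501 = \left(-551 - 390\right) + 501 = -941 + 501 = -440$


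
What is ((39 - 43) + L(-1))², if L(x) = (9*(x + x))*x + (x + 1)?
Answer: 196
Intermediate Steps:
L(x) = 1 + x + 18*x² (L(x) = (9*(2*x))*x + (1 + x) = (18*x)*x + (1 + x) = 18*x² + (1 + x) = 1 + x + 18*x²)
((39 - 43) + L(-1))² = ((39 - 43) + (1 - 1 + 18*(-1)²))² = (-4 + (1 - 1 + 18*1))² = (-4 + (1 - 1 + 18))² = (-4 + 18)² = 14² = 196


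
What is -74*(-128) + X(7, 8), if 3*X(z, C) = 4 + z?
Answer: 28427/3 ≈ 9475.7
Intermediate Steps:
X(z, C) = 4/3 + z/3 (X(z, C) = (4 + z)/3 = 4/3 + z/3)
-74*(-128) + X(7, 8) = -74*(-128) + (4/3 + (⅓)*7) = 9472 + (4/3 + 7/3) = 9472 + 11/3 = 28427/3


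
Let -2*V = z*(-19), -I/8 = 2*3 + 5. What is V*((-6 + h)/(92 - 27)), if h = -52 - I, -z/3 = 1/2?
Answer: -171/26 ≈ -6.5769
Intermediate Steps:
z = -3/2 ≈ -1.5000
I = -88 (I = -8*(2*3 + 5) = -8*(6 + 5) = -8*11 = -88)
h = 36 (h = -52 - 1*(-88) = -52 + 88 = 36)
V = -57/4 (V = -(-3)*(-19)/4 = -1/2*57/2 = -57/4 ≈ -14.250)
V*((-6 + h)/(92 - 27)) = -57*(-6 + 36)/(4*(92 - 27)) = -57*30/(4*65) = -57*30/260 = -57/4*6/13 = -171/26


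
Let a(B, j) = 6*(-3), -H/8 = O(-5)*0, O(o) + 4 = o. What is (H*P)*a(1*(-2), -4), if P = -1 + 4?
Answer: 0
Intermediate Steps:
O(o) = -4 + o
H = 0 (H = -8*(-4 - 5)*0 = -(-72)*0 = -8*0 = 0)
a(B, j) = -18
P = 3
(H*P)*a(1*(-2), -4) = (0*3)*(-18) = 0*(-18) = 0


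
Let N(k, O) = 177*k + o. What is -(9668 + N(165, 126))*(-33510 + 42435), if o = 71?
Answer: -347575200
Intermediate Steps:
N(k, O) = 71 + 177*k (N(k, O) = 177*k + 71 = 71 + 177*k)
-(9668 + N(165, 126))*(-33510 + 42435) = -(9668 + (71 + 177*165))*(-33510 + 42435) = -(9668 + (71 + 29205))*8925 = -(9668 + 29276)*8925 = -38944*8925 = -1*347575200 = -347575200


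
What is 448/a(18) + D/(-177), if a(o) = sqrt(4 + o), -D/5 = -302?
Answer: -1510/177 + 224*sqrt(22)/11 ≈ 86.983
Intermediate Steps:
D = 1510 (D = -5*(-302) = 1510)
448/a(18) + D/(-177) = 448/(sqrt(4 + 18)) + 1510/(-177) = 448/(sqrt(22)) + 1510*(-1/177) = 448*(sqrt(22)/22) - 1510/177 = 224*sqrt(22)/11 - 1510/177 = -1510/177 + 224*sqrt(22)/11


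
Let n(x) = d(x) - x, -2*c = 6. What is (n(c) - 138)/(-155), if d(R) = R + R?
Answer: 141/155 ≈ 0.90968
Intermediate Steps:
c = -3 (c = -½*6 = -3)
d(R) = 2*R
n(x) = x (n(x) = 2*x - x = x)
(n(c) - 138)/(-155) = (-3 - 138)/(-155) = -1/155*(-141) = 141/155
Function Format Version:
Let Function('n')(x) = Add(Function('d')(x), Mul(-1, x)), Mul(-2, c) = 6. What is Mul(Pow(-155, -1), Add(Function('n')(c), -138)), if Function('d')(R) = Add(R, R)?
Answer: Rational(141, 155) ≈ 0.90968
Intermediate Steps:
c = -3 (c = Mul(Rational(-1, 2), 6) = -3)
Function('d')(R) = Mul(2, R)
Function('n')(x) = x (Function('n')(x) = Add(Mul(2, x), Mul(-1, x)) = x)
Mul(Pow(-155, -1), Add(Function('n')(c), -138)) = Mul(Pow(-155, -1), Add(-3, -138)) = Mul(Rational(-1, 155), -141) = Rational(141, 155)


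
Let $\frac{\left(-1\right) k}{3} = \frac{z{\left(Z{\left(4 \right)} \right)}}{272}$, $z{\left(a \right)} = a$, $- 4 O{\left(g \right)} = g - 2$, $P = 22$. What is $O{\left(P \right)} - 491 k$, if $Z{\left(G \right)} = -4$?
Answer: $- \frac{1813}{68} \approx -26.662$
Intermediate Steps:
$O{\left(g \right)} = \frac{1}{2} - \frac{g}{4}$ ($O{\left(g \right)} = - \frac{g - 2}{4} = - \frac{-2 + g}{4} = \frac{1}{2} - \frac{g}{4}$)
$k = \frac{3}{68}$ ($k = - 3 \left(- \frac{4}{272}\right) = - 3 \left(\left(-4\right) \frac{1}{272}\right) = \left(-3\right) \left(- \frac{1}{68}\right) = \frac{3}{68} \approx 0.044118$)
$O{\left(P \right)} - 491 k = \left(\frac{1}{2} - \frac{11}{2}\right) - \frac{1473}{68} = -5 - \frac{1473}{68} = - \frac{1813}{68}$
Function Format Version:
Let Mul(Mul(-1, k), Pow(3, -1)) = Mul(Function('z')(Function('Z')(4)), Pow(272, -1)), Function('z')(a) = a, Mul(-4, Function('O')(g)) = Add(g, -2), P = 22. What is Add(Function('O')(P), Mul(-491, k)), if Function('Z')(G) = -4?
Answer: Rational(-1813, 68) ≈ -26.662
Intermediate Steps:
Function('O')(g) = Add(Rational(1, 2), Mul(Rational(-1, 4), g)) (Function('O')(g) = Mul(Rational(-1, 4), Add(g, -2)) = Mul(Rational(-1, 4), Add(-2, g)) = Add(Rational(1, 2), Mul(Rational(-1, 4), g)))
k = Rational(3, 68) (k = Mul(-3, Mul(-4, Pow(272, -1))) = Mul(-3, Mul(-4, Rational(1, 272))) = Mul(-3, Rational(-1, 68)) = Rational(3, 68) ≈ 0.044118)
Add(Function('O')(P), Mul(-491, k)) = Add(Add(Rational(1, 2), Mul(Rational(-1, 4), 22)), Mul(-491, Rational(3, 68))) = Add(Add(Rational(1, 2), Rational(-11, 2)), Rational(-1473, 68)) = Add(-5, Rational(-1473, 68)) = Rational(-1813, 68)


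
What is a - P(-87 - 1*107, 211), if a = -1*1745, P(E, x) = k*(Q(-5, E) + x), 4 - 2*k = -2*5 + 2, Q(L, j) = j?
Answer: -1847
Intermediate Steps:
k = 6 (k = 2 - (-2*5 + 2)/2 = 2 - (-10 + 2)/2 = 2 - 1/2*(-8) = 2 + 4 = 6)
P(E, x) = 6*E + 6*x (P(E, x) = 6*(E + x) = 6*E + 6*x)
a = -1745
a - P(-87 - 1*107, 211) = -1745 - (6*(-87 - 1*107) + 6*211) = -1745 - (6*(-87 - 107) + 1266) = -1745 - (6*(-194) + 1266) = -1745 - (-1164 + 1266) = -1745 - 1*102 = -1745 - 102 = -1847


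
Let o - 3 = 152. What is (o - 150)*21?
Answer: 105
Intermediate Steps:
o = 155 (o = 3 + 152 = 155)
(o - 150)*21 = (155 - 150)*21 = 5*21 = 105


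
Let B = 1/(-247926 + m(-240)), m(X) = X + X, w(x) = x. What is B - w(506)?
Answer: -125693437/248406 ≈ -506.00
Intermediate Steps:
m(X) = 2*X
B = -1/248406 (B = 1/(-247926 + 2*(-240)) = 1/(-247926 - 480) = 1/(-248406) = -1/248406 ≈ -4.0257e-6)
B - w(506) = -1/248406 - 1*506 = -1/248406 - 506 = -125693437/248406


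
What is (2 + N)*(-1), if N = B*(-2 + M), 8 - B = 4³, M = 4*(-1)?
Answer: -338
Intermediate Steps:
M = -4
B = -56 (B = 8 - 1*4³ = 8 - 1*64 = 8 - 64 = -56)
N = 336 (N = -56*(-2 - 4) = -56*(-6) = 336)
(2 + N)*(-1) = (2 + 336)*(-1) = 338*(-1) = -338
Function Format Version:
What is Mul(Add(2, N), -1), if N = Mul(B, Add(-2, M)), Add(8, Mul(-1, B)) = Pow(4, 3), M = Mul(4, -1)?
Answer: -338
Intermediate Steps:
M = -4
B = -56 (B = Add(8, Mul(-1, Pow(4, 3))) = Add(8, Mul(-1, 64)) = Add(8, -64) = -56)
N = 336 (N = Mul(-56, Add(-2, -4)) = Mul(-56, -6) = 336)
Mul(Add(2, N), -1) = Mul(Add(2, 336), -1) = Mul(338, -1) = -338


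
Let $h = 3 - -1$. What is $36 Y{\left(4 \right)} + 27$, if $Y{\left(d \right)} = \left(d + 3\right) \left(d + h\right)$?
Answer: $2043$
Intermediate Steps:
$h = 4$ ($h = 3 + 1 = 4$)
$Y{\left(d \right)} = \left(3 + d\right) \left(4 + d\right)$ ($Y{\left(d \right)} = \left(d + 3\right) \left(d + 4\right) = \left(3 + d\right) \left(4 + d\right)$)
$36 Y{\left(4 \right)} + 27 = 36 \left(12 + 4^{2} + 7 \cdot 4\right) + 27 = 36 \left(12 + 16 + 28\right) + 27 = 36 \cdot 56 + 27 = 2016 + 27 = 2043$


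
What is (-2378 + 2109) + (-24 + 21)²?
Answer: -260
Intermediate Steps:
(-2378 + 2109) + (-24 + 21)² = -269 + (-3)² = -269 + 9 = -260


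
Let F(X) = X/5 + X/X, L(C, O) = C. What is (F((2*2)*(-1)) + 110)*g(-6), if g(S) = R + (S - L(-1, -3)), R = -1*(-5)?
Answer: 0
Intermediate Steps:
R = 5
F(X) = 1 + X/5 (F(X) = X*(⅕) + 1 = X/5 + 1 = 1 + X/5)
g(S) = 6 + S (g(S) = 5 + (S - 1*(-1)) = 5 + (S + 1) = 5 + (1 + S) = 6 + S)
(F((2*2)*(-1)) + 110)*g(-6) = ((1 + ((2*2)*(-1))/5) + 110)*(6 - 6) = ((1 + (4*(-1))/5) + 110)*0 = ((1 + (⅕)*(-4)) + 110)*0 = ((1 - ⅘) + 110)*0 = (⅕ + 110)*0 = (551/5)*0 = 0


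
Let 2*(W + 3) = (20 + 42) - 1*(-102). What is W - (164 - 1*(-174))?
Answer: -259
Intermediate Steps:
W = 79 (W = -3 + ((20 + 42) - 1*(-102))/2 = -3 + (62 + 102)/2 = -3 + (½)*164 = -3 + 82 = 79)
W - (164 - 1*(-174)) = 79 - (164 - 1*(-174)) = 79 - (164 + 174) = 79 - 1*338 = 79 - 338 = -259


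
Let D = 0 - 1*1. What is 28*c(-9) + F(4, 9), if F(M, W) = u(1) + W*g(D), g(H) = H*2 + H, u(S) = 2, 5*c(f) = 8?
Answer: 99/5 ≈ 19.800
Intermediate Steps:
c(f) = 8/5 (c(f) = (⅕)*8 = 8/5)
D = -1 (D = 0 - 1 = -1)
g(H) = 3*H (g(H) = 2*H + H = 3*H)
F(M, W) = 2 - 3*W (F(M, W) = 2 + W*(3*(-1)) = 2 + W*(-3) = 2 - 3*W)
28*c(-9) + F(4, 9) = 28*(8/5) + (2 - 3*9) = 224/5 + (2 - 27) = 224/5 - 25 = 99/5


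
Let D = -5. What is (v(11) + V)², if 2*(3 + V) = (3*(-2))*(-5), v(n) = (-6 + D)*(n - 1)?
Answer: 9604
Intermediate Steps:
v(n) = 11 - 11*n (v(n) = (-6 - 5)*(n - 1) = -11*(-1 + n) = 11 - 11*n)
V = 12 (V = -3 + ((3*(-2))*(-5))/2 = -3 + (-6*(-5))/2 = -3 + (½)*30 = -3 + 15 = 12)
(v(11) + V)² = ((11 - 11*11) + 12)² = ((11 - 121) + 12)² = (-110 + 12)² = (-98)² = 9604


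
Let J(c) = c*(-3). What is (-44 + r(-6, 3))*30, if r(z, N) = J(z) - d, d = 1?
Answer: -810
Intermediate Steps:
J(c) = -3*c
r(z, N) = -1 - 3*z (r(z, N) = -3*z - 1*1 = -3*z - 1 = -1 - 3*z)
(-44 + r(-6, 3))*30 = (-44 + (-1 - 3*(-6)))*30 = (-44 + (-1 + 18))*30 = (-44 + 17)*30 = -27*30 = -810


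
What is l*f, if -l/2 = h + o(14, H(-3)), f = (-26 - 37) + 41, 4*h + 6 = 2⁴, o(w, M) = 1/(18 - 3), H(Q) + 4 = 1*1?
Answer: 1694/15 ≈ 112.93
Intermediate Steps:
H(Q) = -3 (H(Q) = -4 + 1*1 = -4 + 1 = -3)
o(w, M) = 1/15
h = 5/2 (h = -3/2 + (¼)*2⁴ = -3/2 + (¼)*16 = -3/2 + 4 = 5/2 ≈ 2.5000)
f = -22 (f = -63 + 41 = -22)
l = -77/15 (l = -2*(5/2 + 1/15) = -2*77/30 = -77/15 ≈ -5.1333)
l*f = -77/15*(-22) = 1694/15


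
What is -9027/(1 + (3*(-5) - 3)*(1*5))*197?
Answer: 1778319/89 ≈ 19981.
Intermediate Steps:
-9027/(1 + (3*(-5) - 3)*(1*5))*197 = -9027/(1 + (-15 - 3)*5)*197 = -9027/(1 - 18*5)*197 = -9027/(1 - 90)*197 = -9027/(-89)*197 = -9027*(-1)/89*197 = -153*(-59/89)*197 = (9027/89)*197 = 1778319/89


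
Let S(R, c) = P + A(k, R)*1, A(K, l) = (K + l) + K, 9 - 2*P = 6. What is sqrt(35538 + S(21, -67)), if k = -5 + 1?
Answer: sqrt(142210)/2 ≈ 188.55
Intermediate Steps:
P = 3/2 (P = 9/2 - 1/2*6 = 9/2 - 3 = 3/2 ≈ 1.5000)
k = -4
A(K, l) = l + 2*K
S(R, c) = -13/2 + R (S(R, c) = 3/2 + (R + 2*(-4))*1 = 3/2 + (R - 8)*1 = 3/2 + (-8 + R)*1 = 3/2 + (-8 + R) = -13/2 + R)
sqrt(35538 + S(21, -67)) = sqrt(35538 + (-13/2 + 21)) = sqrt(35538 + 29/2) = sqrt(71105/2) = sqrt(142210)/2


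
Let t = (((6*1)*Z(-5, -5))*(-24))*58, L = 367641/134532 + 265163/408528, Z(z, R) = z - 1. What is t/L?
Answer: 76504443743232/5162904199 ≈ 14818.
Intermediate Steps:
Z(z, R) = -1 + z
L = 5162904199/1526669136 (L = 367641*(1/134532) + 265163*(1/408528) = 40849/14948 + 265163/408528 = 5162904199/1526669136 ≈ 3.3818)
t = 50112 (t = (((6*1)*(-1 - 5))*(-24))*58 = ((6*(-6))*(-24))*58 = -36*(-24)*58 = 864*58 = 50112)
t/L = 50112/(5162904199/1526669136) = 50112*(1526669136/5162904199) = 76504443743232/5162904199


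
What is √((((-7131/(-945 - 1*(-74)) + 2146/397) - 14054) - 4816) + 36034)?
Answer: √2053901556490667/345787 ≈ 131.06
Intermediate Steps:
√((((-7131/(-945 - 1*(-74)) + 2146/397) - 14054) - 4816) + 36034) = √((((-7131/(-945 + 74) + 2146*(1/397)) - 14054) - 4816) + 36034) = √((((-7131/(-871) + 2146/397) - 14054) - 4816) + 36034) = √((((-7131*(-1/871) + 2146/397) - 14054) - 4816) + 36034) = √((((7131/871 + 2146/397) - 14054) - 4816) + 36034) = √(((4700173/345787 - 14054) - 4816) + 36034) = √((-4854990325/345787 - 4816) + 36034) = √(-6520300517/345787 + 36034) = √(5939788241/345787) = √2053901556490667/345787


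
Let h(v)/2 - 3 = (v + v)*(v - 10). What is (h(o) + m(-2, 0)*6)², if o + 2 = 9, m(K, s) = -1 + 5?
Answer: 2916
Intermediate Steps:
m(K, s) = 4
o = 7 (o = -2 + 9 = 7)
h(v) = 6 + 4*v*(-10 + v) (h(v) = 6 + 2*((v + v)*(v - 10)) = 6 + 2*((2*v)*(-10 + v)) = 6 + 2*(2*v*(-10 + v)) = 6 + 4*v*(-10 + v))
(h(o) + m(-2, 0)*6)² = ((6 - 40*7 + 4*7²) + 4*6)² = ((6 - 280 + 4*49) + 24)² = ((6 - 280 + 196) + 24)² = (-78 + 24)² = (-54)² = 2916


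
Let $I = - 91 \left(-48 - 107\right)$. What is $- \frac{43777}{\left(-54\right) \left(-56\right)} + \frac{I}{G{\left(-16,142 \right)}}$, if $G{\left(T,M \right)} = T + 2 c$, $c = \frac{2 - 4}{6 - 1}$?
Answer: $- \frac{2582677}{3024} \approx -854.06$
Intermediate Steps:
$c = - \frac{2}{5} \approx -0.4$
$I = 14105$ ($I = \left(-91\right) \left(-155\right) = 14105$)
$G{\left(T,M \right)} = - \frac{4}{5} + T$ ($G{\left(T,M \right)} = T + 2 \left(- \frac{2}{5}\right) = T - \frac{4}{5} = - \frac{4}{5} + T$)
$- \frac{43777}{\left(-54\right) \left(-56\right)} + \frac{I}{G{\left(-16,142 \right)}} = - \frac{43777}{\left(-54\right) \left(-56\right)} + \frac{14105}{- \frac{4}{5} - 16} = - \frac{43777}{3024} + \frac{14105}{- \frac{84}{5}} = \left(-43777\right) \frac{1}{3024} + 14105 \left(- \frac{5}{84}\right) = - \frac{43777}{3024} - \frac{10075}{12} = - \frac{2582677}{3024}$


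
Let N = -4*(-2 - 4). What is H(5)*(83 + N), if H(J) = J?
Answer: 535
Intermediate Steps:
N = 24 (N = -4*(-6) = 24)
H(5)*(83 + N) = 5*(83 + 24) = 5*107 = 535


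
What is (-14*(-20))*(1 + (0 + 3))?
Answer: 1120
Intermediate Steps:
(-14*(-20))*(1 + (0 + 3)) = 280*(1 + 3) = 280*4 = 1120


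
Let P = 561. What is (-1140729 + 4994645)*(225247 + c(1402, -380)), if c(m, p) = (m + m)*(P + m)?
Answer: 22081007868084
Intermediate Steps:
c(m, p) = 2*m*(561 + m) (c(m, p) = (m + m)*(561 + m) = (2*m)*(561 + m) = 2*m*(561 + m))
(-1140729 + 4994645)*(225247 + c(1402, -380)) = (-1140729 + 4994645)*(225247 + 2*1402*(561 + 1402)) = 3853916*(225247 + 2*1402*1963) = 3853916*(225247 + 5504252) = 3853916*5729499 = 22081007868084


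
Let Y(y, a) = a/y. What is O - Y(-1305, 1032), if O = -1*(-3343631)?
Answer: 1454479829/435 ≈ 3.3436e+6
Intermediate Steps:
O = 3343631
O - Y(-1305, 1032) = 3343631 - 1032/(-1305) = 3343631 - 1032*(-1)/1305 = 3343631 - 1*(-344/435) = 3343631 + 344/435 = 1454479829/435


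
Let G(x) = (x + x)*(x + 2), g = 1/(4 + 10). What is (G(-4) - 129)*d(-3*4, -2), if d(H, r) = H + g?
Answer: 18871/14 ≈ 1347.9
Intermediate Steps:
g = 1/14 ≈ 0.071429
d(H, r) = 1/14 + H (d(H, r) = H + 1/14 = 1/14 + H)
G(x) = 2*x*(2 + x) (G(x) = (2*x)*(2 + x) = 2*x*(2 + x))
(G(-4) - 129)*d(-3*4, -2) = (2*(-4)*(2 - 4) - 129)*(1/14 - 3*4) = (2*(-4)*(-2) - 129)*(1/14 - 12) = (16 - 129)*(-167/14) = -113*(-167/14) = 18871/14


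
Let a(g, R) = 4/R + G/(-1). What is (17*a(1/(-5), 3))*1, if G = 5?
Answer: -187/3 ≈ -62.333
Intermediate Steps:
a(g, R) = -5 + 4/R (a(g, R) = 4/R + 5/(-1) = 4/R + 5*(-1) = 4/R - 5 = -5 + 4/R)
(17*a(1/(-5), 3))*1 = (17*(-5 + 4/3))*1 = (17*(-11/3))*1 = -187/3*1 = -187/3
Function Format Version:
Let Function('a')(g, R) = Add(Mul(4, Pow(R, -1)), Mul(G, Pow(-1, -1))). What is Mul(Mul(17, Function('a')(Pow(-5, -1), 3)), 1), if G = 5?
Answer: Rational(-187, 3) ≈ -62.333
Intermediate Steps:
Function('a')(g, R) = Add(-5, Mul(4, Pow(R, -1))) (Function('a')(g, R) = Add(Mul(4, Pow(R, -1)), Mul(5, Pow(-1, -1))) = Add(Mul(4, Pow(R, -1)), Mul(5, -1)) = Add(Mul(4, Pow(R, -1)), -5) = Add(-5, Mul(4, Pow(R, -1))))
Mul(Mul(17, Function('a')(Pow(-5, -1), 3)), 1) = Mul(Mul(17, Add(-5, Mul(4, Pow(3, -1)))), 1) = Mul(Mul(17, Add(-5, Mul(4, Rational(1, 3)))), 1) = Mul(Mul(17, Add(-5, Rational(4, 3))), 1) = Mul(Mul(17, Rational(-11, 3)), 1) = Mul(Rational(-187, 3), 1) = Rational(-187, 3)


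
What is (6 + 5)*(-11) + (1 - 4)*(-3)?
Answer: -112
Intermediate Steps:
(6 + 5)*(-11) + (1 - 4)*(-3) = 11*(-11) - 3*(-3) = -121 + 9 = -112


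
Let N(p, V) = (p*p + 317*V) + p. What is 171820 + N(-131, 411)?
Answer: 319137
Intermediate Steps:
N(p, V) = p + p² + 317*V (N(p, V) = (p² + 317*V) + p = p + p² + 317*V)
171820 + N(-131, 411) = 171820 + (-131 + (-131)² + 317*411) = 171820 + (-131 + 17161 + 130287) = 171820 + 147317 = 319137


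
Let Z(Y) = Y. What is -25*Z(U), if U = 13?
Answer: -325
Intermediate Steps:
-25*Z(U) = -25*13 = -325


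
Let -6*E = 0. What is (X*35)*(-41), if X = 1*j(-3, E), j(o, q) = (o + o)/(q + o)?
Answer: -2870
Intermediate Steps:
E = 0 (E = -⅙*0 = 0)
j(o, q) = 2*o/(o + q) (j(o, q) = (2*o)/(o + q) = 2*o/(o + q))
X = 2 (X = 1*(2*(-3)/(-3 + 0)) = 1*(2*(-3)/(-3)) = 1*(2*(-3)*(-⅓)) = 1*2 = 2)
(X*35)*(-41) = (2*35)*(-41) = 70*(-41) = -2870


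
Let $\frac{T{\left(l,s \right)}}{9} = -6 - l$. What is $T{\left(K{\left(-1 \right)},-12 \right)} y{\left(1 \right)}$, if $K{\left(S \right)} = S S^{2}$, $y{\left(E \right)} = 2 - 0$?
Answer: $-90$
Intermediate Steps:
$y{\left(E \right)} = 2$ ($y{\left(E \right)} = 2 + 0 = 2$)
$K{\left(S \right)} = S^{3}$
$T{\left(l,s \right)} = -54 - 9 l$ ($T{\left(l,s \right)} = 9 \left(-6 - l\right) = -54 - 9 l$)
$T{\left(K{\left(-1 \right)},-12 \right)} y{\left(1 \right)} = \left(-54 - 9 \left(-1\right)^{3}\right) 2 = \left(-54 - -9\right) 2 = \left(-54 + 9\right) 2 = \left(-45\right) 2 = -90$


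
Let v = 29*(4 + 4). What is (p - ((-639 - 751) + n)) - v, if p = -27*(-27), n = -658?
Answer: 2545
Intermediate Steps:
p = 729
v = 232 (v = 29*8 = 232)
(p - ((-639 - 751) + n)) - v = (729 - ((-639 - 751) - 658)) - 1*232 = (729 - (-1390 - 658)) - 232 = (729 - 1*(-2048)) - 232 = (729 + 2048) - 232 = 2777 - 232 = 2545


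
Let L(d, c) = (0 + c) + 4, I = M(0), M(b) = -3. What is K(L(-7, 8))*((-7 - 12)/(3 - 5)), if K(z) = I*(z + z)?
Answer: -684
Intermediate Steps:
I = -3
L(d, c) = 4 + c (L(d, c) = c + 4 = 4 + c)
K(z) = -6*z (K(z) = -3*(z + z) = -6*z)
K(L(-7, 8))*((-7 - 12)/(3 - 5)) = (-6*(4 + 8))*((-7 - 12)/(3 - 5)) = (-6*12)*(-19/(-2)) = -(-1368)*(-1)/2 = -72*19/2 = -684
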